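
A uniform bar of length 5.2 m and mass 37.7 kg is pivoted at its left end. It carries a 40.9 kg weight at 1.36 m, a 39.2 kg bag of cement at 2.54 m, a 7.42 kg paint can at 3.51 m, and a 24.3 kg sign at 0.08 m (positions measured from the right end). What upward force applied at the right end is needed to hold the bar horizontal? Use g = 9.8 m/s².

Take moments about the left end.
Beam weight: 37.7 × 9.8 = 369.5 N down at 2.6 m → arm 2.6 m, τ = 369.5 × 2.6 = 960.7 N·m clockwise.
Weight: 40.9 × 9.8 = 400.8 N down at 1.36 m → arm 3.84 m, τ = 400.8 × 3.84 = 1539 N·m clockwise.
Bag of cement: 39.2 × 9.8 = 384.2 N down at 2.54 m → arm 2.66 m, τ = 384.2 × 2.66 = 1022 N·m clockwise.
Paint can: 7.42 × 9.8 = 72.72 N down at 3.51 m → arm 1.69 m, τ = 72.72 × 1.69 = 122.9 N·m clockwise.
Sign: 24.3 × 9.8 = 238.1 N down at 0.08 m → arm 5.12 m, τ = 238.1 × 5.12 = 1219 N·m clockwise.
Net moment of the loads = 4864 N·m clockwise.
The upward force F acts at the right end, arm 5.2 m, giving F × 5.2 counterclockwise.
Στ = 0 ⇒ F × 5.2 = 4864 ⇒ F = 4864 / 5.2 = 935 N.

F ≈ 935 N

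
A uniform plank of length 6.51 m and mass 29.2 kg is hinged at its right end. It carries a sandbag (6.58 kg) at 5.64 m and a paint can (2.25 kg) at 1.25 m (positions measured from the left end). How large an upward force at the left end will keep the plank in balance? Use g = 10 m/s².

About the right end:
Beam weight: 29.2 × 10 = 292 N down at 3.255 m → arm 3.255 m, τ = 292 × 3.255 = 950.5 N·m counterclockwise.
Sandbag: 6.58 × 10 = 65.8 N down at 5.64 m → arm 0.87 m, τ = 65.8 × 0.87 = 57.25 N·m counterclockwise.
Paint can: 2.25 × 10 = 22.5 N down at 1.25 m → arm 5.26 m, τ = 22.5 × 5.26 = 118.3 N·m counterclockwise.
Net moment of the loads = 1126 N·m counterclockwise.
The upward force F acts at the left end, arm 6.51 m, giving F × 6.51 clockwise.
Στ = 0 ⇒ F × 6.51 = 1126 ⇒ F = 1126 / 6.51 = 173 N.

F ≈ 173 N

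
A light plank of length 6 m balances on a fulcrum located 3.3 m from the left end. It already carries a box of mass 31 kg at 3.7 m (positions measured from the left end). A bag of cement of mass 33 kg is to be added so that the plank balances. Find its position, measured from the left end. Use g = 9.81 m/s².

x ≈ 2.92 m from the left end

Choose the fulcrum (at 3.3 m from the left end) as the axis so the support reaction has zero arm there.
Box: 31 × 9.81 = 304.1 N down at 3.7 m → arm 0.4 m, τ = 304.1 × 0.4 = 121.6 N·m clockwise.
Net moment of existing loads = 121.6 N·m clockwise.
The bag of cement weighs 33 × 9.81 = 323.7 N and must supply an equal counterclockwise moment, so its lever arm about the fulcrum is 121.6 / 323.7 = 0.376 m.
That puts it at 3.3 − 0.376 = 2.92 m from the left end.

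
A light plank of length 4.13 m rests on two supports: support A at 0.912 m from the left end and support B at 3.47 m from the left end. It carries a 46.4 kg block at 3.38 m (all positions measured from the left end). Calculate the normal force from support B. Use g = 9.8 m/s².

Sum moments about support A (its reaction then has zero moment arm).
Block: 46.4 × 9.8 = 454.7 N down at 3.38 m → arm 2.468 m, τ = 454.7 × 2.468 = 1122 N·m clockwise.
Net load moment about support A = 1122 N·m clockwise.
Reaction R at support B is upward at 3.47 m, arm 2.558 m → moment R × 2.558 counterclockwise.
For rotational equilibrium, R × 2.558 = 1122, so R = 439 N.

R_B ≈ 439 N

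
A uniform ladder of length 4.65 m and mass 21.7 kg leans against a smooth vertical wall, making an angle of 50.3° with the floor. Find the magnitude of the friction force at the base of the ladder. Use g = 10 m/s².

Take moments about the foot of the ladder.
Ladder weight 21.7×10 = 217 N acts at 2.325 m along the ladder; its horizontal arm is 2.325·cos50.3° = 1.485 m → τ = 322.2 N·m clockwise.
Wall normal N acts horizontally at the top; its moment arm is the height L sinθ = 4.65·sin50.3° = 3.578 m, counterclockwise.
Setting net torque to zero: N × 3.578 = 322.2 → N = 90.1 N.
ΣFx = 0: friction at the foot balances the wall's push, so f = N_wall = 90.1 N.

f ≈ 90.1 N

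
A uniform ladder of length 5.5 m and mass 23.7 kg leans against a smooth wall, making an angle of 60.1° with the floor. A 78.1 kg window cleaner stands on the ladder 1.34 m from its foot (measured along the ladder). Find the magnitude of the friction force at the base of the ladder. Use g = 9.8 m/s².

f ≈ 174 N

About the foot of the ladder:
Ladder weight 23.7×9.8 = 232.3 N acts at 2.75 m along the ladder; its horizontal arm is 2.75·cos60.1° = 1.371 m → τ = 318.5 N·m clockwise.
Window cleaner: 78.1×9.8 = 765.4 N at 1.34 m → arm 0.668 m → τ = 511.3 N·m clockwise.
Wall normal N acts horizontally at the top; its moment arm is the height L sinθ = 5.5·sin60.1° = 4.768 m, counterclockwise.
For rotational equilibrium, N × 4.768 = 829.8, so N = 174 N.
ΣFx = 0: friction at the foot balances the wall's push, so f = N_wall = 174 N.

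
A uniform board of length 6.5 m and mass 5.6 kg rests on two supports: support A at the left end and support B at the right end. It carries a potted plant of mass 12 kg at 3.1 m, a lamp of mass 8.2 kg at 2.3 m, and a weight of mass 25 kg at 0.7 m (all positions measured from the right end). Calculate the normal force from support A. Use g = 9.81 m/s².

R_A ≈ 138 N

Choose support B as the axis so its reaction then has zero moment arm.
Beam weight: 5.6 × 9.81 = 54.94 N down at 3.25 m → arm 3.25 m, τ = 54.94 × 3.25 = 178.6 N·m counterclockwise.
Potted plant: 12 × 9.81 = 117.7 N down at 3.1 m → arm 3.1 m, τ = 117.7 × 3.1 = 364.9 N·m counterclockwise.
Lamp: 8.2 × 9.81 = 80.44 N down at 2.3 m → arm 2.3 m, τ = 80.44 × 2.3 = 185 N·m counterclockwise.
Weight: 25 × 9.81 = 245.2 N down at 0.7 m → arm 0.7 m, τ = 245.2 × 0.7 = 171.6 N·m counterclockwise.
Net load moment about support B = 900.1 N·m counterclockwise.
Reaction R at support A is upward at 6.5 m, arm 6.5 m → moment R × 6.5 clockwise.
Balancing moments: R × 6.5 = 900.1, giving R = 138 N.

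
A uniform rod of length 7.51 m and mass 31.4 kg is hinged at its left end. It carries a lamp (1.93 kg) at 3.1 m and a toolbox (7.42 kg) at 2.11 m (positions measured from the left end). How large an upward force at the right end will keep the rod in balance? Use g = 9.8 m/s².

Sum moments about the left end (the unknown pivot reaction has zero arm there).
Beam weight: 31.4 × 9.8 = 307.7 N down at 3.755 m → arm 3.755 m, τ = 307.7 × 3.755 = 1155 N·m clockwise.
Lamp: 1.93 × 9.8 = 18.91 N down at 3.1 m → arm 3.1 m, τ = 18.91 × 3.1 = 58.62 N·m clockwise.
Toolbox: 7.42 × 9.8 = 72.72 N down at 2.11 m → arm 2.11 m, τ = 72.72 × 2.11 = 153.4 N·m clockwise.
Net moment of the loads = 1367 N·m clockwise.
The upward force F acts at the right end, arm 7.51 m, giving F × 7.51 counterclockwise.
Setting net torque to zero: F × 7.51 = 1367 → F = 1367 / 7.51 = 182 N.

F ≈ 182 N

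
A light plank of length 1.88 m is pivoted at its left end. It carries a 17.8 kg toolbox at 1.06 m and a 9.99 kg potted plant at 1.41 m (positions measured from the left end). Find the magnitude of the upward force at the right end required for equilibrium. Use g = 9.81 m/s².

F ≈ 172 N

Sum moments about the left end (the unknown pivot reaction has zero arm there).
Toolbox: 17.8 × 9.81 = 174.6 N down at 1.06 m → arm 1.06 m, τ = 174.6 × 1.06 = 185.1 N·m clockwise.
Potted plant: 9.99 × 9.81 = 98 N down at 1.41 m → arm 1.41 m, τ = 98 × 1.41 = 138.2 N·m clockwise.
Net moment of the loads = 323.3 N·m clockwise.
The upward force F acts at the right end, arm 1.88 m, giving F × 1.88 counterclockwise.
Balancing moments: F × 1.88 = 323.3, giving F = 323.3 / 1.88 = 172 N.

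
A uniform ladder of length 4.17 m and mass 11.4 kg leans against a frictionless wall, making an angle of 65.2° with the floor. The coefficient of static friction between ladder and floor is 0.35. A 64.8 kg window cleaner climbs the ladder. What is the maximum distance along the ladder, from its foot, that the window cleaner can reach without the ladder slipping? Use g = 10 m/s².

d ≈ 3.35 m

Take moments about the foot of the ladder.
Ladder weight 11.4×10 = 114 N acts at 2.085 m along the ladder; its horizontal arm is 2.085·cos65.2° = 0.8746 m → τ = 99.7 N·m clockwise.
Window cleaner weight 64.8×10 = 648 N at distance d → arm d·cos65.2° → τ = 648·d·0.4195 clockwise.
Wall normal N at the top has arm L sinθ = 3.785 m counterclockwise, so Στ = 0 gives N·3.785 = 99.7 + 271.8·d.
ΣFy = 0 ⇒ N_floor = 762 N, so the maximum friction is μ_s·N_floor = 0.35×762 = 266.7 N. ΣFx = 0 ⇒ N_wall = f, so at the slipping point N = 266.7 N.
Substituting: 266.7×3.785 = 99.7 + 271.8·d ⇒ d = (1009 − 99.7) / 271.8 = 3.35 m.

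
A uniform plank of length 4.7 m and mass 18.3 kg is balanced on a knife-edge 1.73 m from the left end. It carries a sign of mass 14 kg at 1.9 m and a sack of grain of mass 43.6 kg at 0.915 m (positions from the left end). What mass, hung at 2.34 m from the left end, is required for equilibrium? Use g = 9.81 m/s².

m ≈ 35.8 kg

Taking torques about the knife-edge (at 1.73 m from the left end):
Beam weight: 18.3 × 9.81 = 179.5 N down at 2.35 m → arm 0.62 m, τ = 179.5 × 0.62 = 111.3 N·m clockwise.
Sign: 14 × 9.81 = 137.3 N down at 1.9 m → arm 0.17 m, τ = 137.3 × 0.17 = 23.34 N·m clockwise.
Sack of grain: 43.6 × 9.81 = 427.7 N down at 0.915 m → arm 0.815 m, τ = 427.7 × 0.815 = 348.6 N·m counterclockwise.
Net moment of known loads = 214 N·m counterclockwise.
An unknown mass m at 2.34 m has arm 0.61 m; its moment is m·g·0.61 clockwise.
Setting net torque to zero: m × 9.81 × 0.61 = 214 → m = 214 / (9.81 × 0.61) = 35.8 kg.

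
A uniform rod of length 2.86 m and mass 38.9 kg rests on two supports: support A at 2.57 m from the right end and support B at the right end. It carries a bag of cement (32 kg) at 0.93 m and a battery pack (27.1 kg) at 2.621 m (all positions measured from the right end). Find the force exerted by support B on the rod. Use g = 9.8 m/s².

Choose support A as the axis so its reaction then has zero moment arm.
Beam weight: 38.9 × 9.8 = 381.2 N down at 1.43 m → arm 1.14 m, τ = 381.2 × 1.14 = 434.6 N·m clockwise.
Bag of cement: 32 × 9.8 = 313.6 N down at 0.93 m → arm 1.64 m, τ = 313.6 × 1.64 = 514.3 N·m clockwise.
Battery pack: 27.1 × 9.8 = 265.6 N down at 2.621 m → arm 0.051 m, τ = 265.6 × 0.051 = 13.55 N·m counterclockwise.
Net load moment about support A = 935.4 N·m clockwise.
Reaction R at support B is upward at 0 m, arm 2.57 m → moment R × 2.57 counterclockwise.
Setting net torque to zero: R × 2.57 = 935.4 → R = 364 N.

R_B ≈ 364 N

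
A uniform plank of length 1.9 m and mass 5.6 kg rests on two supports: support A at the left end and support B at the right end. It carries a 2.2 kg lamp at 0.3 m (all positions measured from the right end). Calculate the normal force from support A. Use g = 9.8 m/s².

R_A ≈ 30.8 N

Take moments about support B.
Beam weight: 5.6 × 9.8 = 54.88 N down at 0.95 m → arm 0.95 m, τ = 54.88 × 0.95 = 52.14 N·m counterclockwise.
Lamp: 2.2 × 9.8 = 21.56 N down at 0.3 m → arm 0.3 m, τ = 21.56 × 0.3 = 6.468 N·m counterclockwise.
Net load moment about support B = 58.61 N·m counterclockwise.
Reaction R at support A is upward at 1.9 m, arm 1.9 m → moment R × 1.9 clockwise.
Setting net torque to zero: R × 1.9 = 58.61 → R = 30.8 N.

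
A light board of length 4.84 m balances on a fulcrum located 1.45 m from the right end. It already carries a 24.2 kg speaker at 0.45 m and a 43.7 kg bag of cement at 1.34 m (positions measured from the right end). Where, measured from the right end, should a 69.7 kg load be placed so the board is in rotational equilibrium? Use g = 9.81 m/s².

Taking torques about the fulcrum (at 1.45 m from the right end):
Speaker: 24.2 × 9.81 = 237.4 N down at 0.45 m → arm 1 m, τ = 237.4 × 1 = 237.4 N·m clockwise.
Bag of cement: 43.7 × 9.81 = 428.7 N down at 1.34 m → arm 0.11 m, τ = 428.7 × 0.11 = 47.16 N·m clockwise.
Net moment of existing loads = 284.6 N·m clockwise.
The load weighs 69.7 × 9.81 = 683.8 N and must supply an equal counterclockwise moment, so its lever arm about the fulcrum is 284.6 / 683.8 = 0.416 m.
That puts it at 1.45 + 0.416 = 1.87 m from the right end.

x ≈ 1.87 m from the right end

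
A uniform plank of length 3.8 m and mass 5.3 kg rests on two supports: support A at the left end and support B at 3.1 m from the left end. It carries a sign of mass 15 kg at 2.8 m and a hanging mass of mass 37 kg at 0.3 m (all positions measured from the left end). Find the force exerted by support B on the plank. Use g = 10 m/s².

Taking torques about support A:
Beam weight: 5.3 × 10 = 53 N down at 1.9 m → arm 1.9 m, τ = 53 × 1.9 = 100.7 N·m clockwise.
Sign: 15 × 10 = 150 N down at 2.8 m → arm 2.8 m, τ = 150 × 2.8 = 420 N·m clockwise.
Hanging mass: 37 × 10 = 370 N down at 0.3 m → arm 0.3 m, τ = 370 × 0.3 = 111 N·m clockwise.
Net load moment about support A = 631.7 N·m clockwise.
Reaction R at support B is upward at 3.1 m, arm 3.1 m → moment R × 3.1 counterclockwise.
Balancing moments: R × 3.1 = 631.7, giving R = 204 N.

R_B ≈ 204 N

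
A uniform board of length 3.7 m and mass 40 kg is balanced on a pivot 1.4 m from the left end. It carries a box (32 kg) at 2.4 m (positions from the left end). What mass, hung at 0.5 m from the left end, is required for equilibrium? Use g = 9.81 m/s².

Sum moments about the pivot (at 1.4 m from the left end) (the support reaction has zero arm there).
Beam weight: 40 × 9.81 = 392.4 N down at 1.85 m → arm 0.45 m, τ = 392.4 × 0.45 = 176.6 N·m clockwise.
Box: 32 × 9.81 = 313.9 N down at 2.4 m → arm 1 m, τ = 313.9 × 1 = 313.9 N·m clockwise.
Net moment of known loads = 490.5 N·m clockwise.
An unknown mass m at 0.5 m has arm 0.9 m; its moment is m·g·0.9 counterclockwise.
Στ = 0 ⇒ m × 9.81 × 0.9 = 490.5 ⇒ m = 490.5 / (9.81 × 0.9) = 55.6 kg.

m ≈ 55.6 kg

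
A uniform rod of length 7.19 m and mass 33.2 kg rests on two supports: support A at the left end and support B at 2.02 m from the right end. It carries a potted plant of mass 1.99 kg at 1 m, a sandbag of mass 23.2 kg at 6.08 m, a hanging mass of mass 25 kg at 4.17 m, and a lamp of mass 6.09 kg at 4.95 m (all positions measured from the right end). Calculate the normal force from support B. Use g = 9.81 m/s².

R_B ≈ 468 N

About support A:
Beam weight: 33.2 × 9.81 = 325.7 N down at 3.595 m → arm 3.595 m, τ = 325.7 × 3.595 = 1171 N·m clockwise.
Potted plant: 1.99 × 9.81 = 19.52 N down at 1 m → arm 6.19 m, τ = 19.52 × 6.19 = 120.8 N·m clockwise.
Sandbag: 23.2 × 9.81 = 227.6 N down at 6.08 m → arm 1.11 m, τ = 227.6 × 1.11 = 252.6 N·m clockwise.
Hanging mass: 25 × 9.81 = 245.2 N down at 4.17 m → arm 3.02 m, τ = 245.2 × 3.02 = 740.5 N·m clockwise.
Lamp: 6.09 × 9.81 = 59.74 N down at 4.95 m → arm 2.24 m, τ = 59.74 × 2.24 = 133.8 N·m clockwise.
Net load moment about support A = 2419 N·m clockwise.
Reaction R at support B is upward at 2.02 m, arm 5.17 m → moment R × 5.17 counterclockwise.
For rotational equilibrium, R × 5.17 = 2419, so R = 468 N.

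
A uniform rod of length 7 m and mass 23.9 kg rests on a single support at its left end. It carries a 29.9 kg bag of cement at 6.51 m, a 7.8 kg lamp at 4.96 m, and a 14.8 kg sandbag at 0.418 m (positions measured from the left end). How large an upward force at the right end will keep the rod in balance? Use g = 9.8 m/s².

Choose the left end as the axis so the unknown pivot reaction has zero arm there.
Beam weight: 23.9 × 9.8 = 234.2 N down at 3.5 m → arm 3.5 m, τ = 234.2 × 3.5 = 819.7 N·m clockwise.
Bag of cement: 29.9 × 9.8 = 293 N down at 6.51 m → arm 6.51 m, τ = 293 × 6.51 = 1907 N·m clockwise.
Lamp: 7.8 × 9.8 = 76.44 N down at 4.96 m → arm 4.96 m, τ = 76.44 × 4.96 = 379.1 N·m clockwise.
Sandbag: 14.8 × 9.8 = 145 N down at 0.418 m → arm 0.418 m, τ = 145 × 0.418 = 60.61 N·m clockwise.
Net moment of the loads = 3166 N·m clockwise.
The upward force F acts at the right end, arm 7 m, giving F × 7 counterclockwise.
Στ = 0 ⇒ F × 7 = 3166 ⇒ F = 3166 / 7 = 452 N.

F ≈ 452 N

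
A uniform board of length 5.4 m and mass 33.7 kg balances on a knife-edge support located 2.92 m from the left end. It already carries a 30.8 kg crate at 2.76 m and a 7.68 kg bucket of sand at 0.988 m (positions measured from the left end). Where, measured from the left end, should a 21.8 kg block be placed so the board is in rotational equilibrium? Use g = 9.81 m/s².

Sum moments about the knife-edge support (at 2.92 m from the left end) (the support reaction has zero arm there).
Beam weight: 33.7 × 9.81 = 330.6 N down at 2.7 m → arm 0.22 m, τ = 330.6 × 0.22 = 72.73 N·m counterclockwise.
Crate: 30.8 × 9.81 = 302.1 N down at 2.76 m → arm 0.16 m, τ = 302.1 × 0.16 = 48.34 N·m counterclockwise.
Bucket of sand: 7.68 × 9.81 = 75.34 N down at 0.988 m → arm 1.932 m, τ = 75.34 × 1.932 = 145.6 N·m counterclockwise.
Net moment of existing loads = 266.7 N·m counterclockwise.
The block weighs 21.8 × 9.81 = 213.9 N and must supply an equal clockwise moment, so its lever arm about the knife-edge support is 266.7 / 213.9 = 1.25 m.
That puts it at 2.92 + 1.25 = 4.17 m from the left end.

x ≈ 4.17 m from the left end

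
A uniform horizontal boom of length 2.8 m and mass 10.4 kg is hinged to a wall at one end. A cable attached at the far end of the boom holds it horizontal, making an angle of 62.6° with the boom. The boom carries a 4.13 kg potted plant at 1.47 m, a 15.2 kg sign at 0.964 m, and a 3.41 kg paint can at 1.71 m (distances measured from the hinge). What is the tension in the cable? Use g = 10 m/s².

Choose the hinge as the axis so the unknown hinge reaction has zero arm there.
Beam weight: 10.4 × 10 = 104 N down at 1.4 m → arm 1.4 m, τ = 104 × 1.4 = 145.6 N·m clockwise.
Potted plant: 4.13 × 10 = 41.3 N down at 1.47 m → arm 1.47 m, τ = 41.3 × 1.47 = 60.71 N·m clockwise.
Sign: 15.2 × 10 = 152 N down at 0.964 m → arm 0.964 m, τ = 152 × 0.964 = 146.5 N·m clockwise.
Paint can: 3.41 × 10 = 34.1 N down at 1.71 m → arm 1.71 m, τ = 34.1 × 1.71 = 58.31 N·m clockwise.
Total clockwise load moment = 411.1 N·m.
The cable tension T acts at 2.8 m; only its component perpendicular to the boom, T sinθ, produces torque. sin 62.6° = 0.8878.
Balancing moments: T × 2.8 × 0.8878 = 411.1, giving T = 411.1 / 2.486 = 165 N.

T ≈ 165 N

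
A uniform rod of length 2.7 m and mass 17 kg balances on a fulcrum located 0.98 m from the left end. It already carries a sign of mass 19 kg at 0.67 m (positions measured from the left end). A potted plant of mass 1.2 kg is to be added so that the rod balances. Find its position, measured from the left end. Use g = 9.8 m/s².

Choose the fulcrum (at 0.98 m from the left end) as the axis so the support reaction has zero arm there.
Beam weight: 17 × 9.8 = 166.6 N down at 1.35 m → arm 0.37 m, τ = 166.6 × 0.37 = 61.64 N·m clockwise.
Sign: 19 × 9.8 = 186.2 N down at 0.67 m → arm 0.31 m, τ = 186.2 × 0.31 = 57.72 N·m counterclockwise.
Net moment of existing loads = 3.92 N·m clockwise.
The potted plant weighs 1.2 × 9.8 = 11.76 N and must supply an equal counterclockwise moment, so its lever arm about the fulcrum is 3.92 / 11.76 = 0.333 m.
That puts it at 0.98 − 0.333 = 0.647 m from the left end.

x ≈ 0.647 m from the left end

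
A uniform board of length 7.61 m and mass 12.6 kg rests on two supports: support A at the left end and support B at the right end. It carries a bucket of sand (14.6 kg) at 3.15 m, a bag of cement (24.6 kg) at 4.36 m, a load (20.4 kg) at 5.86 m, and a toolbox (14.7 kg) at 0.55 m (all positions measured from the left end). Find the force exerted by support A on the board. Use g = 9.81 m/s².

Sum moments about support B (its reaction then has zero moment arm).
Beam weight: 12.6 × 9.81 = 123.6 N down at 3.805 m → arm 3.805 m, τ = 123.6 × 3.805 = 470.3 N·m counterclockwise.
Bucket of sand: 14.6 × 9.81 = 143.2 N down at 3.15 m → arm 4.46 m, τ = 143.2 × 4.46 = 638.7 N·m counterclockwise.
Bag of cement: 24.6 × 9.81 = 241.3 N down at 4.36 m → arm 3.25 m, τ = 241.3 × 3.25 = 784.2 N·m counterclockwise.
Load: 20.4 × 9.81 = 200.1 N down at 5.86 m → arm 1.75 m, τ = 200.1 × 1.75 = 350.2 N·m counterclockwise.
Toolbox: 14.7 × 9.81 = 144.2 N down at 0.55 m → arm 7.06 m, τ = 144.2 × 7.06 = 1018 N·m counterclockwise.
Net load moment about support B = 3261 N·m counterclockwise.
Reaction R at support A is upward at 0 m, arm 7.61 m → moment R × 7.61 clockwise.
Balancing moments: R × 7.61 = 3261, giving R = 429 N.

R_A ≈ 429 N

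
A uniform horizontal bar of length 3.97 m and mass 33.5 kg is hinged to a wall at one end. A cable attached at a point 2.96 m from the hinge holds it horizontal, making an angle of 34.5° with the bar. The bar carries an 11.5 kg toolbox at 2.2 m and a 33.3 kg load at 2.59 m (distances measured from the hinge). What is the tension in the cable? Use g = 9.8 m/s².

T ≈ 1040 N

About the hinge:
Beam weight: 33.5 × 9.8 = 328.3 N down at 1.985 m → arm 1.985 m, τ = 328.3 × 1.985 = 651.7 N·m clockwise.
Toolbox: 11.5 × 9.8 = 112.7 N down at 2.2 m → arm 2.2 m, τ = 112.7 × 2.2 = 247.9 N·m clockwise.
Load: 33.3 × 9.8 = 326.3 N down at 2.59 m → arm 2.59 m, τ = 326.3 × 2.59 = 845.1 N·m clockwise.
Total clockwise load moment = 1745 N·m.
The cable tension T acts at 2.96 m; only its component perpendicular to the bar, T sinθ, produces torque. sin 34.5° = 0.5664.
For rotational equilibrium, T × 2.96 × 0.5664 = 1745, so T = 1745 / 1.677 = 1040 N.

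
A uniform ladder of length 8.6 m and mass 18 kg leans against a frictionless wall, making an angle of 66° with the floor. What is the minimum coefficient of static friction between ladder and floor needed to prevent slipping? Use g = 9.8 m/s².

μ_min ≈ 0.223

Taking torques about the foot of the ladder:
Ladder weight 18×9.8 = 176.4 N acts at 4.3 m along the ladder; its horizontal arm is 4.3·cos66° = 1.749 m → τ = 308.5 N·m clockwise.
Wall normal N acts horizontally at the top; its moment arm is the height L sinθ = 8.6·sin66° = 7.856 m, counterclockwise.
Balancing moments: N × 7.856 = 308.5, giving N = 39.27 N.
ΣFx = 0 ⇒ f = N_wall = 39.27 N. ΣFy = 0 ⇒ N_floor = 176.4 N.
μ_min = f / N_floor = 39.27 / 176.4 = 0.223.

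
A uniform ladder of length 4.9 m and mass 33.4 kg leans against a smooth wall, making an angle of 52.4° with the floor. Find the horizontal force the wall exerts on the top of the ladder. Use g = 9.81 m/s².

Sum moments about the foot of the ladder (the floor normal and friction both act there and drop out).
Ladder weight 33.4×9.81 = 327.7 N acts at 2.45 m along the ladder; its horizontal arm is 2.45·cos52.4° = 1.495 m → τ = 489.9 N·m clockwise.
Wall normal N acts horizontally at the top; its moment arm is the height L sinθ = 4.9·sin52.4° = 3.882 m, counterclockwise.
Στ = 0 ⇒ N × 3.882 = 489.9 ⇒ N = 126 N.

N_wall ≈ 126 N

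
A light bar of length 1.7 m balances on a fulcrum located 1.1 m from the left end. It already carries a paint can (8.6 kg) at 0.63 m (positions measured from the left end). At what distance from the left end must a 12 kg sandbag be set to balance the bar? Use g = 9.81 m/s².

x ≈ 1.44 m from the left end

About the fulcrum (at 1.1 m from the left end):
Paint can: 8.6 × 9.81 = 84.37 N down at 0.63 m → arm 0.47 m, τ = 84.37 × 0.47 = 39.65 N·m counterclockwise.
Net moment of existing loads = 39.65 N·m counterclockwise.
The sandbag weighs 12 × 9.81 = 117.7 N and must supply an equal clockwise moment, so its lever arm about the fulcrum is 39.65 / 117.7 = 0.337 m.
That puts it at 1.1 + 0.337 = 1.44 m from the left end.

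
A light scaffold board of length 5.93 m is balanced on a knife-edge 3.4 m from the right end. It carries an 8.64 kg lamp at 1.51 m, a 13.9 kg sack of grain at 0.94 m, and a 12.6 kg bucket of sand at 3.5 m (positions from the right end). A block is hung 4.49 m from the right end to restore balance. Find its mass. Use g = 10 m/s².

m ≈ 45.2 kg

About the knife-edge (at 3.4 m from the right end):
Lamp: 8.64 × 10 = 86.4 N down at 1.51 m → arm 1.89 m, τ = 86.4 × 1.89 = 163.3 N·m clockwise.
Sack of grain: 13.9 × 10 = 139 N down at 0.94 m → arm 2.46 m, τ = 139 × 2.46 = 341.9 N·m clockwise.
Bucket of sand: 12.6 × 10 = 126 N down at 3.5 m → arm 0.1 m, τ = 126 × 0.1 = 12.6 N·m counterclockwise.
Net moment of known loads = 492.6 N·m clockwise.
An unknown mass m at 4.49 m has arm 1.09 m; its moment is m·g·1.09 counterclockwise.
For rotational equilibrium, m × 10 × 1.09 = 492.6, so m = 492.6 / (10 × 1.09) = 45.2 kg.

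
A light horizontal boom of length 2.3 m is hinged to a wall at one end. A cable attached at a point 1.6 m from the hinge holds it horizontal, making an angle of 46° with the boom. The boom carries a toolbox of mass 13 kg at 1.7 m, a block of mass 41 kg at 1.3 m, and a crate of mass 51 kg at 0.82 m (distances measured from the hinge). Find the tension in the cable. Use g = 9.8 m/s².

Take moments about the hinge.
Toolbox: 13 × 9.8 = 127.4 N down at 1.7 m → arm 1.7 m, τ = 127.4 × 1.7 = 216.6 N·m clockwise.
Block: 41 × 9.8 = 401.8 N down at 1.3 m → arm 1.3 m, τ = 401.8 × 1.3 = 522.3 N·m clockwise.
Crate: 51 × 9.8 = 499.8 N down at 0.82 m → arm 0.82 m, τ = 499.8 × 0.82 = 409.8 N·m clockwise.
Total clockwise load moment = 1149 N·m.
The cable tension T acts at 1.6 m; only its component perpendicular to the boom, T sinθ, produces torque. sin 46° = 0.7193.
Setting net torque to zero: T × 1.6 × 0.7193 = 1149 → T = 1149 / 1.151 = 998 N.

T ≈ 998 N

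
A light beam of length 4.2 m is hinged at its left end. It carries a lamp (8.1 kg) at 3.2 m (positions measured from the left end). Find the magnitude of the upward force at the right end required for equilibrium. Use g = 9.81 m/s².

Choose the left end as the axis so the unknown pivot reaction has zero arm there.
Lamp: 8.1 × 9.81 = 79.46 N down at 3.2 m → arm 3.2 m, τ = 79.46 × 3.2 = 254.3 N·m clockwise.
Net moment of the loads = 254.3 N·m clockwise.
The upward force F acts at the right end, arm 4.2 m, giving F × 4.2 counterclockwise.
Balancing moments: F × 4.2 = 254.3, giving F = 254.3 / 4.2 = 60.5 N.

F ≈ 60.5 N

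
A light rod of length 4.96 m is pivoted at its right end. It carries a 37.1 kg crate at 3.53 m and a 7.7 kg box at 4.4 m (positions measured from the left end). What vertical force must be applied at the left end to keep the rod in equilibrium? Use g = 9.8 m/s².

F ≈ 113 N

About the right end:
Crate: 37.1 × 9.8 = 363.6 N down at 3.53 m → arm 1.43 m, τ = 363.6 × 1.43 = 519.9 N·m counterclockwise.
Box: 7.7 × 9.8 = 75.46 N down at 4.4 m → arm 0.56 m, τ = 75.46 × 0.56 = 42.26 N·m counterclockwise.
Net moment of the loads = 562.2 N·m counterclockwise.
The upward force F acts at the left end, arm 4.96 m, giving F × 4.96 clockwise.
For rotational equilibrium, F × 4.96 = 562.2, so F = 562.2 / 4.96 = 113 N.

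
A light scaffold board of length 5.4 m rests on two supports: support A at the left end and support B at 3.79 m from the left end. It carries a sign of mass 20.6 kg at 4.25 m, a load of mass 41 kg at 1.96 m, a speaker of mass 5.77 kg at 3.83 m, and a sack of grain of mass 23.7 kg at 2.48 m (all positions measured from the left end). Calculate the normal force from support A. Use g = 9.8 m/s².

Choose support B as the axis so its reaction then has zero moment arm.
Sign: 20.6 × 9.8 = 201.9 N down at 4.25 m → arm 0.46 m, τ = 201.9 × 0.46 = 92.87 N·m clockwise.
Load: 41 × 9.8 = 401.8 N down at 1.96 m → arm 1.83 m, τ = 401.8 × 1.83 = 735.3 N·m counterclockwise.
Speaker: 5.77 × 9.8 = 56.55 N down at 3.83 m → arm 0.04 m, τ = 56.55 × 0.04 = 2.262 N·m clockwise.
Sack of grain: 23.7 × 9.8 = 232.3 N down at 2.48 m → arm 1.31 m, τ = 232.3 × 1.31 = 304.3 N·m counterclockwise.
Net load moment about support B = 944.5 N·m counterclockwise.
Reaction R at support A is upward at 0 m, arm 3.79 m → moment R × 3.79 clockwise.
Balancing moments: R × 3.79 = 944.5, giving R = 249 N.

R_A ≈ 249 N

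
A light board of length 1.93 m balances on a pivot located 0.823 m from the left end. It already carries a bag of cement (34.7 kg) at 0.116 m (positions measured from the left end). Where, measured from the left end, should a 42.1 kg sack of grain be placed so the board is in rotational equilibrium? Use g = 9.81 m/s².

x ≈ 1.41 m from the left end

About the pivot (at 0.823 m from the left end):
Bag of cement: 34.7 × 9.81 = 340.4 N down at 0.116 m → arm 0.707 m, τ = 340.4 × 0.707 = 240.7 N·m counterclockwise.
Net moment of existing loads = 240.7 N·m counterclockwise.
The sack of grain weighs 42.1 × 9.81 = 413 N and must supply an equal clockwise moment, so its lever arm about the pivot is 240.7 / 413 = 0.583 m.
That puts it at 0.823 + 0.583 = 1.41 m from the left end.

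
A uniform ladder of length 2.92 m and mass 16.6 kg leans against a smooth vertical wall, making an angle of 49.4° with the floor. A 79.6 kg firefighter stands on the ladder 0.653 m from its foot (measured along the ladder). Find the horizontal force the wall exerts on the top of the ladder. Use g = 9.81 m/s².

N_wall ≈ 219 N

About the foot of the ladder:
Ladder weight 16.6×9.81 = 162.8 N acts at 1.46 m along the ladder; its horizontal arm is 1.46·cos49.4° = 0.9501 m → τ = 154.7 N·m clockwise.
Firefighter: 79.6×9.81 = 780.9 N at 0.653 m → arm 0.425 m → τ = 331.9 N·m clockwise.
Wall normal N acts horizontally at the top; its moment arm is the height L sinθ = 2.92·sin49.4° = 2.217 m, counterclockwise.
For rotational equilibrium, N × 2.217 = 486.6, so N = 219 N.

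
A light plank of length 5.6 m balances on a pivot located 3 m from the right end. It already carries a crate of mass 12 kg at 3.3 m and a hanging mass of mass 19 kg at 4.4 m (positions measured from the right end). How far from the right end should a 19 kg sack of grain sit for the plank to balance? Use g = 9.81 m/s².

x ≈ 1.41 m from the right end

About the pivot (at 3 m from the right end):
Crate: 12 × 9.81 = 117.7 N down at 3.3 m → arm 0.3 m, τ = 117.7 × 0.3 = 35.31 N·m counterclockwise.
Hanging mass: 19 × 9.81 = 186.4 N down at 4.4 m → arm 1.4 m, τ = 186.4 × 1.4 = 261 N·m counterclockwise.
Net moment of existing loads = 296.3 N·m counterclockwise.
The sack of grain weighs 19 × 9.81 = 186.4 N and must supply an equal clockwise moment, so its lever arm about the pivot is 296.3 / 186.4 = 1.59 m.
That puts it at 3 − 1.59 = 1.41 m from the right end.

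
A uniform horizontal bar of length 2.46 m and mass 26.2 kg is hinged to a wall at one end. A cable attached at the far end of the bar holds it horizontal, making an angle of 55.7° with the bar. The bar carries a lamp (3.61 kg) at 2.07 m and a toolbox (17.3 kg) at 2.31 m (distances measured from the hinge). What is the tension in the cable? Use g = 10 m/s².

About the hinge:
Beam weight: 26.2 × 10 = 262 N down at 1.23 m → arm 1.23 m, τ = 262 × 1.23 = 322.3 N·m clockwise.
Lamp: 3.61 × 10 = 36.1 N down at 2.07 m → arm 2.07 m, τ = 36.1 × 2.07 = 74.73 N·m clockwise.
Toolbox: 17.3 × 10 = 173 N down at 2.31 m → arm 2.31 m, τ = 173 × 2.31 = 399.6 N·m clockwise.
Total clockwise load moment = 796.6 N·m.
The cable tension T acts at 2.46 m; only its component perpendicular to the bar, T sinθ, produces torque. sin 55.7° = 0.8261.
Στ = 0 ⇒ T × 2.46 × 0.8261 = 796.6 ⇒ T = 796.6 / 2.032 = 392 N.

T ≈ 392 N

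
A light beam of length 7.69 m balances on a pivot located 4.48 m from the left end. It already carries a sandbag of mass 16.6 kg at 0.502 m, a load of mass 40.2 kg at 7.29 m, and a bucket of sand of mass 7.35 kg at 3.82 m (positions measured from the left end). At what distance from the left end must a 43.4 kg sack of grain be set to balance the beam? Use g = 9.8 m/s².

x ≈ 3.51 m from the left end

Sum moments about the pivot (at 4.48 m from the left end) (the support reaction has zero arm there).
Sandbag: 16.6 × 9.8 = 162.7 N down at 0.502 m → arm 3.978 m, τ = 162.7 × 3.978 = 647.2 N·m counterclockwise.
Load: 40.2 × 9.8 = 394 N down at 7.29 m → arm 2.81 m, τ = 394 × 2.81 = 1107 N·m clockwise.
Bucket of sand: 7.35 × 9.8 = 72.03 N down at 3.82 m → arm 0.66 m, τ = 72.03 × 0.66 = 47.54 N·m counterclockwise.
Net moment of existing loads = 412.3 N·m clockwise.
The sack of grain weighs 43.4 × 9.8 = 425.3 N and must supply an equal counterclockwise moment, so its lever arm about the pivot is 412.3 / 425.3 = 0.969 m.
That puts it at 4.48 − 0.969 = 3.51 m from the left end.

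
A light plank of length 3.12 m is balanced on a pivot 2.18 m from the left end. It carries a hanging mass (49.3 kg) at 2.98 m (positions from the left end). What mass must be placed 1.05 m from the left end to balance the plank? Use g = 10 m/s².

Choose the pivot (at 2.18 m from the left end) as the axis so the support reaction has zero arm there.
Hanging mass: 49.3 × 10 = 493 N down at 2.98 m → arm 0.8 m, τ = 493 × 0.8 = 394.4 N·m clockwise.
Net moment of known loads = 394.4 N·m clockwise.
An unknown mass m at 1.05 m has arm 1.13 m; its moment is m·g·1.13 counterclockwise.
Balancing moments: m × 10 × 1.13 = 394.4, giving m = 394.4 / (10 × 1.13) = 34.9 kg.

m ≈ 34.9 kg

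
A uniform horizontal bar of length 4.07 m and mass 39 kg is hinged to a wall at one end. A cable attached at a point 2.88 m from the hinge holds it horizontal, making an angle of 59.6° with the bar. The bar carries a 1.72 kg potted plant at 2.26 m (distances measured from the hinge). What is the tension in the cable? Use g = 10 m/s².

Sum moments about the hinge (the unknown hinge reaction has zero arm there).
Beam weight: 39 × 10 = 390 N down at 2.035 m → arm 2.035 m, τ = 390 × 2.035 = 793.7 N·m clockwise.
Potted plant: 1.72 × 10 = 17.2 N down at 2.26 m → arm 2.26 m, τ = 17.2 × 2.26 = 38.87 N·m clockwise.
Total clockwise load moment = 832.6 N·m.
The cable tension T acts at 2.88 m; only its component perpendicular to the bar, T sinθ, produces torque. sin 59.6° = 0.8625.
Στ = 0 ⇒ T × 2.88 × 0.8625 = 832.6 ⇒ T = 832.6 / 2.484 = 335 N.

T ≈ 335 N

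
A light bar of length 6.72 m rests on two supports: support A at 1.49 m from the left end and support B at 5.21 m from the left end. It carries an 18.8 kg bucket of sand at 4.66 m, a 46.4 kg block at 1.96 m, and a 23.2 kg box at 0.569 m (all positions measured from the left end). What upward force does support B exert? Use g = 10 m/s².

Choose support A as the axis so its reaction then has zero moment arm.
Bucket of sand: 18.8 × 10 = 188 N down at 4.66 m → arm 3.17 m, τ = 188 × 3.17 = 596 N·m clockwise.
Block: 46.4 × 10 = 464 N down at 1.96 m → arm 0.47 m, τ = 464 × 0.47 = 218.1 N·m clockwise.
Box: 23.2 × 10 = 232 N down at 0.569 m → arm 0.921 m, τ = 232 × 0.921 = 213.7 N·m counterclockwise.
Net load moment about support A = 600.4 N·m clockwise.
Reaction R at support B is upward at 5.21 m, arm 3.72 m → moment R × 3.72 counterclockwise.
For rotational equilibrium, R × 3.72 = 600.4, so R = 161 N.

R_B ≈ 161 N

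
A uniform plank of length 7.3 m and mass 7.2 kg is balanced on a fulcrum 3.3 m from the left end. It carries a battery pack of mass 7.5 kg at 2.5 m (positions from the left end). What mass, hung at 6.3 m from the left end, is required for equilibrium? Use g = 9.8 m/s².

Sum moments about the fulcrum (at 3.3 m from the left end) (the support reaction has zero arm there).
Beam weight: 7.2 × 9.8 = 70.56 N down at 3.65 m → arm 0.35 m, τ = 70.56 × 0.35 = 24.7 N·m clockwise.
Battery pack: 7.5 × 9.8 = 73.5 N down at 2.5 m → arm 0.8 m, τ = 73.5 × 0.8 = 58.8 N·m counterclockwise.
Net moment of known loads = 34.1 N·m counterclockwise.
An unknown mass m at 6.3 m has arm 3 m; its moment is m·g·3 clockwise.
Balancing moments: m × 9.8 × 3 = 34.1, giving m = 34.1 / (9.8 × 3) = 1.16 kg.

m ≈ 1.16 kg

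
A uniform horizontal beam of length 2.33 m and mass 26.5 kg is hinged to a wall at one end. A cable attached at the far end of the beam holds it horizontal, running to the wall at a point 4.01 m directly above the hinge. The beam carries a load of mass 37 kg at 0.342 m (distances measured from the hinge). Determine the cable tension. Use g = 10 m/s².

About the hinge:
Beam weight: 26.5 × 10 = 265 N down at 1.165 m → arm 1.165 m, τ = 265 × 1.165 = 308.7 N·m clockwise.
Load: 37 × 10 = 370 N down at 0.342 m → arm 0.342 m, τ = 370 × 0.342 = 126.5 N·m clockwise.
Total clockwise load moment = 435.2 N·m.
The cable tension T acts at 2.33 m; only its component perpendicular to the beam, T sinθ, produces torque. sinθ = h/√(h²+d²) = 4.01/√(4.01²+2.33²) = 0.8646.
Στ = 0 ⇒ T × 2.33 × 0.8646 = 435.2 ⇒ T = 435.2 / 2.015 = 216 N.

T ≈ 216 N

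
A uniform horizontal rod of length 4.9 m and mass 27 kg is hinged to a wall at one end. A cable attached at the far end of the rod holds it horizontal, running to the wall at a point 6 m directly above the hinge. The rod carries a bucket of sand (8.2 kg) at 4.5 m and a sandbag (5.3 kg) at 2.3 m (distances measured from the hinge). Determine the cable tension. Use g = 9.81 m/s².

Choose the hinge as the axis so the unknown hinge reaction has zero arm there.
Beam weight: 27 × 9.81 = 264.9 N down at 2.45 m → arm 2.45 m, τ = 264.9 × 2.45 = 649 N·m clockwise.
Bucket of sand: 8.2 × 9.81 = 80.44 N down at 4.5 m → arm 4.5 m, τ = 80.44 × 4.5 = 362 N·m clockwise.
Sandbag: 5.3 × 9.81 = 51.99 N down at 2.3 m → arm 2.3 m, τ = 51.99 × 2.3 = 119.6 N·m clockwise.
Total clockwise load moment = 1131 N·m.
The cable tension T acts at 4.9 m; only its component perpendicular to the rod, T sinθ, produces torque. sinθ = h/√(h²+d²) = 6/√(6²+4.9²) = 0.7745.
For rotational equilibrium, T × 4.9 × 0.7745 = 1131, so T = 1131 / 3.795 = 298 N.

T ≈ 298 N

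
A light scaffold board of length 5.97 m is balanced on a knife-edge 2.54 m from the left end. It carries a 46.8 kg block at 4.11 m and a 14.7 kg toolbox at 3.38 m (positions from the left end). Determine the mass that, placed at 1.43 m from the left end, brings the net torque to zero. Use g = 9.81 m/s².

m ≈ 77.3 kg

Taking torques about the knife-edge (at 2.54 m from the left end):
Block: 46.8 × 9.81 = 459.1 N down at 4.11 m → arm 1.57 m, τ = 459.1 × 1.57 = 720.8 N·m clockwise.
Toolbox: 14.7 × 9.81 = 144.2 N down at 3.38 m → arm 0.84 m, τ = 144.2 × 0.84 = 121.1 N·m clockwise.
Net moment of known loads = 841.9 N·m clockwise.
An unknown mass m at 1.43 m has arm 1.11 m; its moment is m·g·1.11 counterclockwise.
Balancing moments: m × 9.81 × 1.11 = 841.9, giving m = 841.9 / (9.81 × 1.11) = 77.3 kg.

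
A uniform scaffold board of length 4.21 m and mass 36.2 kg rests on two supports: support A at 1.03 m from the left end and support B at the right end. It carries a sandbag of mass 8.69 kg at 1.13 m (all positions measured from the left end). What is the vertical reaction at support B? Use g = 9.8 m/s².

Sum moments about support A (its reaction then has zero moment arm).
Beam weight: 36.2 × 9.8 = 354.8 N down at 2.105 m → arm 1.075 m, τ = 354.8 × 1.075 = 381.4 N·m clockwise.
Sandbag: 8.69 × 9.8 = 85.16 N down at 1.13 m → arm 0.1 m, τ = 85.16 × 0.1 = 8.516 N·m clockwise.
Net load moment about support A = 389.9 N·m clockwise.
Reaction R at support B is upward at 4.21 m, arm 3.18 m → moment R × 3.18 counterclockwise.
Στ = 0 ⇒ R × 3.18 = 389.9 ⇒ R = 123 N.

R_B ≈ 123 N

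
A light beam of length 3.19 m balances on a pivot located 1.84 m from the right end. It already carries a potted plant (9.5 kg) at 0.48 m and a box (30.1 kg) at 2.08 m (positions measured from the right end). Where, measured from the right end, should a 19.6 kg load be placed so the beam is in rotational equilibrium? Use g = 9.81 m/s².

x ≈ 2.13 m from the right end

Choose the pivot (at 1.84 m from the right end) as the axis so the support reaction has zero arm there.
Potted plant: 9.5 × 9.81 = 93.2 N down at 0.48 m → arm 1.36 m, τ = 93.2 × 1.36 = 126.8 N·m clockwise.
Box: 30.1 × 9.81 = 295.3 N down at 2.08 m → arm 0.24 m, τ = 295.3 × 0.24 = 70.87 N·m counterclockwise.
Net moment of existing loads = 55.93 N·m clockwise.
The load weighs 19.6 × 9.81 = 192.3 N and must supply an equal counterclockwise moment, so its lever arm about the pivot is 55.93 / 192.3 = 0.291 m.
That puts it at 1.84 + 0.291 = 2.13 m from the right end.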